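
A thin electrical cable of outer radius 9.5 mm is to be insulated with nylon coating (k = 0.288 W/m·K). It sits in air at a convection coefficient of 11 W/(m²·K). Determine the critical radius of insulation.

For a cylinder r_cr = k/h = 0.288/11
r_cr = 26.2 mm; since the bare radius (9.5 mm) is below r_cr, adding a thin layer of insulation will *increase* heat loss.

r_cr ≈ 26.2 mm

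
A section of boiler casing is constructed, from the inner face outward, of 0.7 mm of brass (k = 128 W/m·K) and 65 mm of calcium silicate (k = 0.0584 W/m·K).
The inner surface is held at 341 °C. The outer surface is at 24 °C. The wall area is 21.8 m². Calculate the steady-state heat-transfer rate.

Q ≈ 6210 W

Thermal resistances in series:
R_brass = L/(kA) = 0.0007/(128×21.8) = 2.509×10^-7 K/W
R_calcium silicate = L/(kA) = 0.065/(0.0584×21.8) = 0.05106 K/W
R_total = 0.05106 K/W
Q = ΔT / R_total = 317 / 0.05106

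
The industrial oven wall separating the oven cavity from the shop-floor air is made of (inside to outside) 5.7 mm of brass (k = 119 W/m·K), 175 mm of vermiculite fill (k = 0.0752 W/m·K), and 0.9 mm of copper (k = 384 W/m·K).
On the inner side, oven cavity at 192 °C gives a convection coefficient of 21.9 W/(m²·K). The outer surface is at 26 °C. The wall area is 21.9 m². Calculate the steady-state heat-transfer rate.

Q ≈ 1530 W

Series thermal resistances:
R_inner film = 1/(h_i·A) = 1/(21.9×21.9) = 0.002085 K/W
R_brass = L/(kA) = 0.0057/(119×21.9) = 2.187×10^-6 K/W
R_vermiculite fill = L/(kA) = 0.175/(0.0752×21.9) = 0.1063 K/W
R_copper = L/(kA) = 0.0009/(384×21.9) = 1.07×10^-7 K/W
R_total = 0.1083 K/W
Q = ΔT / R_total = 166 / 0.1083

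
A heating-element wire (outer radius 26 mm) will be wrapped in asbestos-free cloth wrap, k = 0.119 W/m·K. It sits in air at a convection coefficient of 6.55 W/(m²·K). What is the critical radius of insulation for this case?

r_cr ≈ 18.2 mm

For a cylinder r_cr = k/h = 0.119/6.55
r_cr = 18.2 mm; since the bare radius (26 mm) is above r_cr, any added insulation will reduce heat loss.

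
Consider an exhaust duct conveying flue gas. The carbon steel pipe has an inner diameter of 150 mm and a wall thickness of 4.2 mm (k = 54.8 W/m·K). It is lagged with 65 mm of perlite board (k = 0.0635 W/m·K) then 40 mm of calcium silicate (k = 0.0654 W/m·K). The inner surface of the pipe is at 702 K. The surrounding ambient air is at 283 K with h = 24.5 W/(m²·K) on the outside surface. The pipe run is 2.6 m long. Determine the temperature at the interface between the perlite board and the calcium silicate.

T ≈ 407 K

For a radial system each layer contributes R = ln(r_out/r_in)/(2πkL); films add R = 1/(hA).
R_carbon steel pipe wall = ln(79.2/75)/(2π×54.8×2.6) = 6.087×10^-5 K/W
R_perlite board = ln(144.2/79.2)/(2π×0.0635×2.6) = 0.5776 K/W
R_calcium silicate = ln(184.2/144.2)/(2π×0.0654×2.6) = 0.2291 K/W
R_outer film = 1/(h_o·2πr_oL) = 1/(24.5×2π×0.1842×2.6) = 0.01356 K/W
R_total = 0.8204 K/W
Q = ΔT/R_total = 419/0.8204
Q = 511 W
T_interface = T_inner − Q·ΣR(inner→interface) = 702 − 511×0.5777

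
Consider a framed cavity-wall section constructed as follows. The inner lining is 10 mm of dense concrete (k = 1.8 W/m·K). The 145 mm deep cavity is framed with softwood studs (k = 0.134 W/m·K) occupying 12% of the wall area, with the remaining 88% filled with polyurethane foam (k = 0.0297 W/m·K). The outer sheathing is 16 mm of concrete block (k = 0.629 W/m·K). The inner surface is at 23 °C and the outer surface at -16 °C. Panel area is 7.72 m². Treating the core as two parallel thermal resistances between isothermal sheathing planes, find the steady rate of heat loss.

Q ≈ 86.9 W

Sheathing layers in series; stud and cavity paths in parallel between them.
R_inner = 0.01/(1.8×7.72) = 7.196×10^-4 K/W
R_stud  = 0.145/(0.134×0.12×7.72) = 1.168 K/W
R_cav   = 0.145/(0.0297×0.88×7.72) = 0.7186 K/W
1/R_core = 1/R_stud + 1/R_cav → R_core = 0.4449 K/W
R_outer = 0.016/(0.629×7.72) = 0.003295 K/W
R_total = 0.4489 K/W
Q = ΔT/R_total = 39/0.4489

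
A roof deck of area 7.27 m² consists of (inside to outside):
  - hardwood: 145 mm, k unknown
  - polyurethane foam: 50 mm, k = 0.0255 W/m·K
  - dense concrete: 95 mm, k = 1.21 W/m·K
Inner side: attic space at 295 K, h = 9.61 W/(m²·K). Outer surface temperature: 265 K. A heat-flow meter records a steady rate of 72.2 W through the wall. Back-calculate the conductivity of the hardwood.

Using the resistance-network approach (series):
R_inner film = 1/(h_i·A) = 1/(9.61×7.27) = 0.01431 K/W
R_polyurethane foam = L/(kA) = 0.05/(0.0255×7.27) = 0.2697 K/W
R_dense concrete = L/(kA) = 0.095/(1.21×7.27) = 0.0108 K/W
Sum of known resistances R_other = 0.2948 K/W
Total R = ΔT/Q = 30/72.2 = 0.4155 K/W
R_hardwood = R_total − R_other = 0.1207 K/W
k = L/(R·A) = 0.145/(0.1207×7.27)

k ≈ 0.165 W/(m·K)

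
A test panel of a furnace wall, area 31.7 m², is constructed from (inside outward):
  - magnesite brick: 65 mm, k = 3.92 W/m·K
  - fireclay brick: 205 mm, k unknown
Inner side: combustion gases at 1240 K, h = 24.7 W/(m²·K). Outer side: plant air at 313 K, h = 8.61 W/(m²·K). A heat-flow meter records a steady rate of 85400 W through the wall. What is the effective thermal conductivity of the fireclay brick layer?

k ≈ 1.2 W/(m·K)

Using the resistance-network approach (series):
R_inner film = 1/(h_i·A) = 1/(24.7×31.7) = 0.001277 K/W
R_magnesite brick = L/(kA) = 0.065/(3.92×31.7) = 5.231×10^-4 K/W
R_outer film = 1/(h_o·A) = 1/(8.61×31.7) = 0.003664 K/W
Sum of known resistances R_other = 0.005464 K/W
Total R = ΔT/Q = 927/85400 = 0.01085 K/W
R_fireclay brick = R_total − R_other = 0.005391 K/W
k = L/(R·A) = 0.205/(0.005391×31.7)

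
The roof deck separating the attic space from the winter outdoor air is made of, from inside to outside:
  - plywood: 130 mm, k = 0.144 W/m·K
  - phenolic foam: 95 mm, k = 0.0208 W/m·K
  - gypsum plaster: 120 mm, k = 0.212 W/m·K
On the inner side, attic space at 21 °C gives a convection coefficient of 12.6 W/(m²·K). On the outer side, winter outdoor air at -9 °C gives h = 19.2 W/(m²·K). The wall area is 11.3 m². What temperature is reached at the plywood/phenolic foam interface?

T ≈ 16.2 °C

Thermal resistances in series:
R_inner film = 1/(h_i·A) = 1/(12.6×11.3) = 0.007023 K/W
R_plywood = L/(kA) = 0.13/(0.144×11.3) = 0.07989 K/W
R_phenolic foam = L/(kA) = 0.095/(0.0208×11.3) = 0.4042 K/W
R_gypsum plaster = L/(kA) = 0.12/(0.212×11.3) = 0.05009 K/W
R_outer film = 1/(h_o·A) = 1/(19.2×11.3) = 0.004609 K/W
R_total = 0.5458 K/W;  Q = ΔT/R_total = 30/0.5458 = 54.96 W
T_interface = T_inner − Q·ΣR(inner→interface) = 21 − 55×0.08692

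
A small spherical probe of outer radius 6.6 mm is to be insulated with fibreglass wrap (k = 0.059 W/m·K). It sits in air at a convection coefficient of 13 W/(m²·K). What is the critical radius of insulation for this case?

For a sphere r_cr = 2k/h = 2×0.059/13
r_cr = 9.08 mm; since the bare radius (6.6 mm) is below r_cr, adding a thin layer of insulation will *increase* heat loss.

r_cr ≈ 9.08 mm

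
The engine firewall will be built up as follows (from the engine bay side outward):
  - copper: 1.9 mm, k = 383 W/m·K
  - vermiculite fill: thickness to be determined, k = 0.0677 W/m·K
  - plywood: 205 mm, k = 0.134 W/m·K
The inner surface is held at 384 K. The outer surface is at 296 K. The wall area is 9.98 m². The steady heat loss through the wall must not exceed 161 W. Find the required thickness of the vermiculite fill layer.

Model the wall as resistances in series:
R_copper = L/(kA) = 0.0019/(383×9.98) = 4.971×10^-7 K/W
R_plywood = L/(kA) = 0.205/(0.134×9.98) = 0.1533 K/W
Sum of the known resistances R_other = 0.1533 K/W
Required total resistance R_tot = ΔT/Q_allow = 88/161 = 0.5466 K/W
R_vermiculite fill = R_tot − R_other = 0.3933 K/W
L = R·k·A = 0.3933×0.0677×9.98

L ≈ 266 mm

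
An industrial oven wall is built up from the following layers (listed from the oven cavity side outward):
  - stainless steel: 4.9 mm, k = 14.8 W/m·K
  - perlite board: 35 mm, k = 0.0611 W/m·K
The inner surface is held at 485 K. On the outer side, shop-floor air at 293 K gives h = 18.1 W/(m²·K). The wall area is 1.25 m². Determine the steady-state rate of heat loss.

Treating each layer as a thermal resistance in series:
R_stainless steel = L/(kA) = 0.0049/(14.8×1.25) = 2.649×10^-4 K/W
R_perlite board = L/(kA) = 0.035/(0.0611×1.25) = 0.4583 K/W
R_outer film = 1/(h_o·A) = 1/(18.1×1.25) = 0.0442 K/W
R_total = 0.5027 K/W
Q = ΔT / R_total = 192 / 0.5027

Q ≈ 382 W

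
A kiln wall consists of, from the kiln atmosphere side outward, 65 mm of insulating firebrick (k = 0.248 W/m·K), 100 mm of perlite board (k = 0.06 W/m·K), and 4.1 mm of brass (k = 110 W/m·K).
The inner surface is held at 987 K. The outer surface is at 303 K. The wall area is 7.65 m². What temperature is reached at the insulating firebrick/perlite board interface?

T ≈ 894 K

Treating each layer as a thermal resistance in series:
R_insulating firebrick = L/(kA) = 0.065/(0.248×7.65) = 0.03426 K/W
R_perlite board = L/(kA) = 0.1/(0.06×7.65) = 0.2179 K/W
R_brass = L/(kA) = 0.0041/(110×7.65) = 4.872×10^-6 K/W
R_total = 0.2521 K/W;  Q = ΔT/R_total = 684/0.2521 = 2713 W
T_interface = T_inner − Q·ΣR(inner→interface) = 987 − 2710×0.03426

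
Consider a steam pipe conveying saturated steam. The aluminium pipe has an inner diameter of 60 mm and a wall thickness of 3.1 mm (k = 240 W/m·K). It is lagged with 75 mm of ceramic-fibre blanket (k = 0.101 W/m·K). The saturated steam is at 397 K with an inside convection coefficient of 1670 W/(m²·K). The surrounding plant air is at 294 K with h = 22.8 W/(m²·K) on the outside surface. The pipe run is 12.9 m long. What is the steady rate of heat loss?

Q ≈ 687 W

Radial resistances (cylindrical: R_cond = ln(r_o/r_i)/(2πkL), R_conv = 1/(h·2πrL)):
R_inner film = 1/(h_i·2πr₁L) = 1/(1670×2π×0.03×12.9) = 2.463×10^-4 K/W
R_aluminium pipe wall = ln(33.1/30)/(2π×240×12.9) = 5.055×10^-6 K/W
R_ceramic-fibre blanket = ln(108.1/33.1)/(2π×0.101×12.9) = 0.1446 K/W
R_outer film = 1/(h_o·2πr_oL) = 1/(22.8×2π×0.1081×12.9) = 0.005006 K/W
R_total = 0.1498 K/W
Q = ΔT/R_total = 103/0.1498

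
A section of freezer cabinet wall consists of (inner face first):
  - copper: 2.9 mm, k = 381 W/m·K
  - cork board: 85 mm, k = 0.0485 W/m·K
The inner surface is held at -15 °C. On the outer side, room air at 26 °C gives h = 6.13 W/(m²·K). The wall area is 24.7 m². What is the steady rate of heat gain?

Q ≈ 529 W

Thermal resistances in series:
R_copper = L/(kA) = 0.0029/(381×24.7) = 3.082×10^-7 K/W
R_cork board = L/(kA) = 0.085/(0.0485×24.7) = 0.07095 K/W
R_outer film = 1/(h_o·A) = 1/(6.13×24.7) = 0.006605 K/W
R_total = 0.07756 K/W
Q = ΔT / R_total = 41 / 0.07756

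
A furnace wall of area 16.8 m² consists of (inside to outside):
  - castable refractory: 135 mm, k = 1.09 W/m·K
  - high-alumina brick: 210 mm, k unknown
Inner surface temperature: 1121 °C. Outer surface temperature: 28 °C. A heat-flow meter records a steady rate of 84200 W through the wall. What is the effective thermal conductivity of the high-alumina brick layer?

k ≈ 2.23 W/(m·K)

Model the wall as resistances in series:
R_castable refractory = L/(kA) = 0.135/(1.09×16.8) = 0.007372 K/W
Sum of known resistances R_other = 0.007372 K/W
Total R = ΔT/Q = 1093/84200 = 0.01298 K/W
R_high-alumina brick = R_total − R_other = 0.005609 K/W
k = L/(R·A) = 0.21/(0.005609×16.8)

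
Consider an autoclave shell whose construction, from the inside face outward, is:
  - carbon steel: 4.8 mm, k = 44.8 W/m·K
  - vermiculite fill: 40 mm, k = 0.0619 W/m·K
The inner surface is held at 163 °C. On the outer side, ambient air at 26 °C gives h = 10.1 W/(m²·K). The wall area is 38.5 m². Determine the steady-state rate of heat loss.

Thermal resistances in series:
R_carbon steel = L/(kA) = 0.0048/(44.8×38.5) = 2.783×10^-6 K/W
R_vermiculite fill = L/(kA) = 0.04/(0.0619×38.5) = 0.01678 K/W
R_outer film = 1/(h_o·A) = 1/(10.1×38.5) = 0.002572 K/W
R_total = 0.01936 K/W
Q = ΔT / R_total = 137 / 0.01936

Q ≈ 7080 W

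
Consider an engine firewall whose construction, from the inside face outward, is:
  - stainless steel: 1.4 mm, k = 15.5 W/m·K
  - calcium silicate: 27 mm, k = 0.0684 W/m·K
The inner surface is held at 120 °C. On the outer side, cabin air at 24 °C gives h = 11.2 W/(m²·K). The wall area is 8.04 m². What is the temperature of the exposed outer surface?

T ≈ 41.7 °C

Treating each layer as a thermal resistance in series:
R_stainless steel = L/(kA) = 0.0014/(15.5×8.04) = 1.123×10^-5 K/W
R_calcium silicate = L/(kA) = 0.027/(0.0684×8.04) = 0.0491 K/W
R_outer film = 1/(h_o·A) = 1/(11.2×8.04) = 0.01111 K/W
R_total = 0.06021 K/W;  Q = ΔT/R_total = 96/0.06021 = 1594 W
T_interface = T_inner − Q·ΣR(inner→interface) = 120 − 1590×0.04911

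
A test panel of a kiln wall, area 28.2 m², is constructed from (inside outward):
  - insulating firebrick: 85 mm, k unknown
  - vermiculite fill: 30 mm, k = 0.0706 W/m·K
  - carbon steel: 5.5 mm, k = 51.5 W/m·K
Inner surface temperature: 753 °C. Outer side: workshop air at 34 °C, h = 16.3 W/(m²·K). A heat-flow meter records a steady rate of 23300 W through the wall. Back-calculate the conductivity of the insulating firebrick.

Using the resistance-network approach (series):
R_vermiculite fill = L/(kA) = 0.03/(0.0706×28.2) = 0.01507 K/W
R_carbon steel = L/(kA) = 0.0055/(51.5×28.2) = 3.787×10^-6 K/W
R_outer film = 1/(h_o·A) = 1/(16.3×28.2) = 0.002176 K/W
Sum of known resistances R_other = 0.01725 K/W
Total R = ΔT/Q = 719/23300 = 0.03086 K/W
R_insulating firebrick = R_total − R_other = 0.01361 K/W
k = L/(R·A) = 0.085/(0.01361×28.2)

k ≈ 0.221 W/(m·K)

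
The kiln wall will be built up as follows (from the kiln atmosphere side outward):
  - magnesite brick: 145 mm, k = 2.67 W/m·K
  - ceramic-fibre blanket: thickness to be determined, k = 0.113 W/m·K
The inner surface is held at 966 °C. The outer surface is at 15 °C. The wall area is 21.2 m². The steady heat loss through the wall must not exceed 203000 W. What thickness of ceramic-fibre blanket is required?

Series thermal resistances:
R_magnesite brick = L/(kA) = 0.145/(2.67×21.2) = 0.002562 K/W
Sum of the known resistances R_other = 0.002562 K/W
Required total resistance R_tot = ΔT/Q_allow = 951/203000 = 0.004685 K/W
R_ceramic-fibre blanket = R_tot − R_other = 0.002123 K/W
L = R·k·A = 0.002123×0.113×21.2

L ≈ 5.09 mm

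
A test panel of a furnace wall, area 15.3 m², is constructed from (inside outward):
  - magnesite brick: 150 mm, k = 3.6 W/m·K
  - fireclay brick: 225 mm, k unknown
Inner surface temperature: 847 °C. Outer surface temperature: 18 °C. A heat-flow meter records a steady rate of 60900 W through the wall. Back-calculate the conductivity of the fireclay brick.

Using the resistance-network approach (series):
R_magnesite brick = L/(kA) = 0.15/(3.6×15.3) = 0.002723 K/W
Sum of known resistances R_other = 0.002723 K/W
Total R = ΔT/Q = 829/60900 = 0.01361 K/W
R_fireclay brick = R_total − R_other = 0.01089 K/W
k = L/(R·A) = 0.225/(0.01089×15.3)

k ≈ 1.35 W/(m·K)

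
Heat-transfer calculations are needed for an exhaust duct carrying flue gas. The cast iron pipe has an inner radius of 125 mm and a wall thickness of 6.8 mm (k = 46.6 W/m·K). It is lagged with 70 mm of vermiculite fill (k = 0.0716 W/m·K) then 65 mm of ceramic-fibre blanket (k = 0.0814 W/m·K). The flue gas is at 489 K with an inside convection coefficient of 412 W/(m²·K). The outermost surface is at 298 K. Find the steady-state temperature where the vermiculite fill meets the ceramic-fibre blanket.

Per-layer cylindrical resistances, series-summed:
R_inner film = 1/(h_i·2πr₁L) = 1/(412×2π×0.125×1) = 0.00309 K/W
R_cast iron pipe wall = ln(131.8/125)/(2π×46.6×1) = 1.809×10^-4 K/W
R_vermiculite fill = ln(201.8/131.8)/(2π×0.0716×1) = 0.9469 K/W
R_ceramic-fibre blanket = ln(266.8/201.8)/(2π×0.0814×1) = 0.5459 K/W
R_total = 1.496 K/W
Q = ΔT/R_total = 191/1.496
Q = 128 W/m
T_interface = T_inner − Q·ΣR(inner→interface) = 489 − 128×0.9502

T ≈ 368 K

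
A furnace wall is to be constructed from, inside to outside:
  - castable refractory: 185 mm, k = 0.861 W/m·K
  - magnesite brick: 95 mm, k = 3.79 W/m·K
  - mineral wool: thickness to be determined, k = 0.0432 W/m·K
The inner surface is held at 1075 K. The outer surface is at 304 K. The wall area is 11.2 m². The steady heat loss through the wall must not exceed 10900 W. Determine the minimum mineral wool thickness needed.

L ≈ 23.9 mm

Thermal resistances in series:
R_castable refractory = L/(kA) = 0.185/(0.861×11.2) = 0.01918 K/W
R_magnesite brick = L/(kA) = 0.095/(3.79×11.2) = 0.002238 K/W
Sum of the known resistances R_other = 0.02142 K/W
Required total resistance R_tot = ΔT/Q_allow = 771/10900 = 0.07073 K/W
R_mineral wool = R_tot − R_other = 0.04931 K/W
L = R·k·A = 0.04931×0.0432×11.2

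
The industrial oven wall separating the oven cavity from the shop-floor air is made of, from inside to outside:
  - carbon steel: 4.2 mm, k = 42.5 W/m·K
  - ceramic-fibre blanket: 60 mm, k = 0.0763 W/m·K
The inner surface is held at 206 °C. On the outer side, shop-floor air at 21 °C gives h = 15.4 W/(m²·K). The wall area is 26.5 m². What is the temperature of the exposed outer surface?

Series thermal resistances:
R_carbon steel = L/(kA) = 0.0042/(42.5×26.5) = 3.729×10^-6 K/W
R_ceramic-fibre blanket = L/(kA) = 0.06/(0.0763×26.5) = 0.02967 K/W
R_outer film = 1/(h_o·A) = 1/(15.4×26.5) = 0.00245 K/W
R_total = 0.03213 K/W;  Q = ΔT/R_total = 185/0.03213 = 5758 W
T_interface = T_inner − Q·ΣR(inner→interface) = 206 − 5760×0.02968

T ≈ 35.1 °C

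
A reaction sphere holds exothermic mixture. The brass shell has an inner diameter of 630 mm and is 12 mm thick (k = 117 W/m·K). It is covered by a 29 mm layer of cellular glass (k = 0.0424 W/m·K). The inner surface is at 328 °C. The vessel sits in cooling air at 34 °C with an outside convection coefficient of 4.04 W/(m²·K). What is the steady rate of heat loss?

Q ≈ 472 W

Spherical conduction: R = (1/r_in − 1/r_out)/(4πk) per layer; series-sum.
R_brass shell = (1/0.315 − 1/0.327)/(4π×117) = 7.924×10^-5 K/W
R_cellular glass = (1/0.327 − 1/0.356)/(4π×0.0424) = 0.4675 K/W
R_outer film = 1/(h·4πr_o²) = 1/(4.04×4π×0.356²) = 0.1554 K/W
R_total = 0.623 K/W
Q = ΔT/R_total = 294/0.623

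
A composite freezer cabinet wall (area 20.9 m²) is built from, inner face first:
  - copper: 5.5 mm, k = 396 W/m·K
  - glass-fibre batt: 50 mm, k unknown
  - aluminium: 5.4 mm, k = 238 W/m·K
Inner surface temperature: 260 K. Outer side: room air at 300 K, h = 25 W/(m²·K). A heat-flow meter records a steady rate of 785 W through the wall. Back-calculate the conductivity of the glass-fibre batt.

Model the wall as resistances in series:
R_copper = L/(kA) = 0.0055/(396×20.9) = 6.645×10^-7 K/W
R_aluminium = L/(kA) = 0.0054/(238×20.9) = 1.086×10^-6 K/W
R_outer film = 1/(h_o·A) = 1/(25×20.9) = 0.001914 K/W
Sum of known resistances R_other = 0.001916 K/W
Total R = ΔT/Q = 40/785 = 0.05096 K/W
R_glass-fibre batt = R_total − R_other = 0.04904 K/W
k = L/(R·A) = 0.05/(0.04904×20.9)

k ≈ 0.0488 W/(m·K)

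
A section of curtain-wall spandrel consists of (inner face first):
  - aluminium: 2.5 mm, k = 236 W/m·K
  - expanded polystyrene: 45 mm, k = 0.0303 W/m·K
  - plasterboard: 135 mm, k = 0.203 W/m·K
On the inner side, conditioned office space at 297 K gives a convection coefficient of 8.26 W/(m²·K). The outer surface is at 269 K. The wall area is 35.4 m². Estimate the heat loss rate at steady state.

Q ≈ 436 W

Model the wall as resistances in series:
R_inner film = 1/(h_i·A) = 1/(8.26×35.4) = 0.00342 K/W
R_aluminium = L/(kA) = 0.0025/(236×35.4) = 2.992×10^-7 K/W
R_expanded polystyrene = L/(kA) = 0.045/(0.0303×35.4) = 0.04195 K/W
R_plasterboard = L/(kA) = 0.135/(0.203×35.4) = 0.01879 K/W
R_total = 0.06416 K/W
Q = ΔT / R_total = 28 / 0.06416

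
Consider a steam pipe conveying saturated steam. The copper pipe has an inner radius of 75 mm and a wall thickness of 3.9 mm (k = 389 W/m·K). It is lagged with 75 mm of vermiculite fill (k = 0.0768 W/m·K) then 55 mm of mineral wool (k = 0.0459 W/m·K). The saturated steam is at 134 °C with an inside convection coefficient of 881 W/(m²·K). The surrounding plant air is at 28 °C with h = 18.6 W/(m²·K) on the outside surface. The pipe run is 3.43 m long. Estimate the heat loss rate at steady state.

Per-layer cylindrical resistances, series-summed:
R_inner film = 1/(h_i·2πr₁L) = 1/(881×2π×0.075×3.43) = 7.022×10^-4 K/W
R_copper pipe wall = ln(78.9/75)/(2π×389×3.43) = 6.047×10^-6 K/W
R_vermiculite fill = ln(153.9/78.9)/(2π×0.0768×3.43) = 0.4037 K/W
R_mineral wool = ln(208.9/153.9)/(2π×0.0459×3.43) = 0.3089 K/W
R_outer film = 1/(h_o·2πr_oL) = 1/(18.6×2π×0.2089×3.43) = 0.01194 K/W
R_total = 0.7252 K/W
Q = ΔT/R_total = 106/0.7252

Q ≈ 146 W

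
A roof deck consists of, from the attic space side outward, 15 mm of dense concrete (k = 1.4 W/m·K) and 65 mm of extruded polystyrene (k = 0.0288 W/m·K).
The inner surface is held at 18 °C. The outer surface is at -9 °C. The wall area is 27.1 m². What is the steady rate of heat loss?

Q ≈ 323 W

Using the resistance-network approach (series):
R_dense concrete = L/(kA) = 0.015/(1.4×27.1) = 3.954×10^-4 K/W
R_extruded polystyrene = L/(kA) = 0.065/(0.0288×27.1) = 0.08328 K/W
R_total = 0.08368 K/W
Q = ΔT / R_total = 27 / 0.08368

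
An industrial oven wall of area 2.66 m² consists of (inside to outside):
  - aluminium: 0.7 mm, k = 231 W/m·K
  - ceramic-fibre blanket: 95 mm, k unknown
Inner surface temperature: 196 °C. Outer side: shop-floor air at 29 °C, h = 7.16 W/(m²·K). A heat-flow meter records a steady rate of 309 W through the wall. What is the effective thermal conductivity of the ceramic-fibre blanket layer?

Model the wall as resistances in series:
R_aluminium = L/(kA) = 0.0007/(231×2.66) = 1.139×10^-6 K/W
R_outer film = 1/(h_o·A) = 1/(7.16×2.66) = 0.05251 K/W
Sum of known resistances R_other = 0.05251 K/W
Total R = ΔT/Q = 167/309 = 0.5405 K/W
R_ceramic-fibre blanket = R_total − R_other = 0.4879 K/W
k = L/(R·A) = 0.095/(0.4879×2.66)

k ≈ 0.0732 W/(m·K)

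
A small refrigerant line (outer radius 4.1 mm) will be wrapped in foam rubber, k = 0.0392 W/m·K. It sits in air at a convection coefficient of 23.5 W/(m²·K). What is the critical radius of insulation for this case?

r_cr ≈ 1.67 mm

For a cylinder r_cr = k/h = 0.0392/23.5
r_cr = 1.67 mm; since the bare radius (4.1 mm) is above r_cr, any added insulation will reduce heat loss.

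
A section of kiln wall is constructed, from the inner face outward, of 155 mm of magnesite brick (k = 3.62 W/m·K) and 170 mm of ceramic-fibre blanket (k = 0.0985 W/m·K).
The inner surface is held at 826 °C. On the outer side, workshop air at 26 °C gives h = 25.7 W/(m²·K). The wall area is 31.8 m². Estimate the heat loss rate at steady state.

Series thermal resistances:
R_magnesite brick = L/(kA) = 0.155/(3.62×31.8) = 0.001346 K/W
R_ceramic-fibre blanket = L/(kA) = 0.17/(0.0985×31.8) = 0.05427 K/W
R_outer film = 1/(h_o·A) = 1/(25.7×31.8) = 0.001224 K/W
R_total = 0.05684 K/W
Q = ΔT / R_total = 800 / 0.05684

Q ≈ 14100 W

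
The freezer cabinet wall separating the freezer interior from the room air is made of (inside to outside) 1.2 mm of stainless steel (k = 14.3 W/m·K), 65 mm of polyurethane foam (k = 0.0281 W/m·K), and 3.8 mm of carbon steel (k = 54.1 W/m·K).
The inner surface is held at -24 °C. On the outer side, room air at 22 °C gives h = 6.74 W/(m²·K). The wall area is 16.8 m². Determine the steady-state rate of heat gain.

Q ≈ 314 W

Thermal resistances in series:
R_stainless steel = L/(kA) = 0.0012/(14.3×16.8) = 4.995×10^-6 K/W
R_polyurethane foam = L/(kA) = 0.065/(0.0281×16.8) = 0.1377 K/W
R_carbon steel = L/(kA) = 0.0038/(54.1×16.8) = 4.181×10^-6 K/W
R_outer film = 1/(h_o·A) = 1/(6.74×16.8) = 0.008831 K/W
R_total = 0.1465 K/W
Q = ΔT / R_total = 46 / 0.1465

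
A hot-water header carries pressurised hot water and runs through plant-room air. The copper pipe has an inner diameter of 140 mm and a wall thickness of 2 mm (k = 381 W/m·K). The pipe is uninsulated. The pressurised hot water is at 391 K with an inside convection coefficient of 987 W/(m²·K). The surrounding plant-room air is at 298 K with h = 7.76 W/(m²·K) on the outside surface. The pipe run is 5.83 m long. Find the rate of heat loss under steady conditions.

Radial resistances (cylindrical: R_cond = ln(r_o/r_i)/(2πkL), R_conv = 1/(h·2πrL)):
R_inner film = 1/(h_i·2πr₁L) = 1/(987×2π×0.07×5.83) = 3.951×10^-4 K/W
R_copper pipe wall = ln(72/70)/(2π×381×5.83) = 2.018×10^-6 K/W
R_outer film = 1/(h_o·2πr_oL) = 1/(7.76×2π×0.072×5.83) = 0.04886 K/W
R_total = 0.04926 K/W
Q = ΔT/R_total = 93/0.04926

Q ≈ 1890 W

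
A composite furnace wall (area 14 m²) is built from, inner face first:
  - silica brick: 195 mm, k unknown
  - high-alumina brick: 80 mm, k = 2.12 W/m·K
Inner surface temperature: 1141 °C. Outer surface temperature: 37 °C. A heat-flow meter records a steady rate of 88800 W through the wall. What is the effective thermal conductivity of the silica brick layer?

k ≈ 1.43 W/(m·K)

Series thermal resistances:
R_high-alumina brick = L/(kA) = 0.08/(2.12×14) = 0.002695 K/W
Sum of known resistances R_other = 0.002695 K/W
Total R = ΔT/Q = 1104/88800 = 0.01243 K/W
R_silica brick = R_total − R_other = 0.009737 K/W
k = L/(R·A) = 0.195/(0.009737×14)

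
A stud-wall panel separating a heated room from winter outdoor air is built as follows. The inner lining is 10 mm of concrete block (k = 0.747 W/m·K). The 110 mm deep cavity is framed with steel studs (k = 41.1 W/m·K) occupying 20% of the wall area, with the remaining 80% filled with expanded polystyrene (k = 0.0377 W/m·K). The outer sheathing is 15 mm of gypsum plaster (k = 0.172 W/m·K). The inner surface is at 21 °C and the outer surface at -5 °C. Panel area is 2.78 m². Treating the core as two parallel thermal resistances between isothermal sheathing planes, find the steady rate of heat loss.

Sheathing layers in series; stud and cavity paths in parallel between them.
R_inner = 0.01/(0.747×2.78) = 0.004815 K/W
R_stud  = 0.11/(41.1×0.2×2.78) = 0.004814 K/W
R_cav   = 0.11/(0.0377×0.8×2.78) = 1.312 K/W
1/R_core = 1/R_stud + 1/R_cav → R_core = 0.004796 K/W
R_outer = 0.015/(0.172×2.78) = 0.03137 K/W
R_total = 0.04098 K/W
Q = ΔT/R_total = 26/0.04098

Q ≈ 634 W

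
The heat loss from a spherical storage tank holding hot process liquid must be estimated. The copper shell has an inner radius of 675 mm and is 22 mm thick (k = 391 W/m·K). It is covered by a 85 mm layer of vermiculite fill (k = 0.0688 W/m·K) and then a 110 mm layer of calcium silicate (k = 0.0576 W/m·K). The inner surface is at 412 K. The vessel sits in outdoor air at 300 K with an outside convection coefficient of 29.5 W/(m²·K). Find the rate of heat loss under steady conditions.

Q ≈ 279 W

Each spherical layer contributes R = (1/r_i − 1/r_o)/(4πk):
R_copper shell = (1/0.675 − 1/0.697)/(4π×391) = 9.517×10^-6 K/W
R_vermiculite fill = (1/0.697 − 1/0.782)/(4π×0.0688) = 0.1804 K/W
R_calcium silicate = (1/0.782 − 1/0.892)/(4π×0.0576) = 0.2179 K/W
R_outer film = 1/(h·4πr_o²) = 1/(29.5×4π×0.892²) = 0.00339 K/W
R_total = 0.4016 K/W
Q = ΔT/R_total = 112/0.4016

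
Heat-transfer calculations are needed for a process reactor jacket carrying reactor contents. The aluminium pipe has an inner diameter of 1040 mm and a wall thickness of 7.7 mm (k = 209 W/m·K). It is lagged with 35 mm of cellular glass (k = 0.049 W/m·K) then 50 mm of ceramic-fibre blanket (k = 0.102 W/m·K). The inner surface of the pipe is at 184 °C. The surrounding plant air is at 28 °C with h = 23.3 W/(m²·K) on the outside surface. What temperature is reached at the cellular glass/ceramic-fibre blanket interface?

T ≈ 91.7 °C

Treating each annulus and film as a series resistance:
R_aluminium pipe wall = ln(527.7/520)/(2π×209×1) = 1.119×10^-5 K/W
R_cellular glass = ln(562.7/527.7)/(2π×0.049×1) = 0.2086 K/W
R_ceramic-fibre blanket = ln(612.7/562.7)/(2π×0.102×1) = 0.1328 K/W
R_outer film = 1/(h_o·2πr_oL) = 1/(23.3×2π×0.6127×1) = 0.01115 K/W
R_total = 0.3526 K/W
Q = ΔT/R_total = 156/0.3526
Q = 442 W/m
T_interface = T_inner − Q·ΣR(inner→interface) = 184 − 442×0.2086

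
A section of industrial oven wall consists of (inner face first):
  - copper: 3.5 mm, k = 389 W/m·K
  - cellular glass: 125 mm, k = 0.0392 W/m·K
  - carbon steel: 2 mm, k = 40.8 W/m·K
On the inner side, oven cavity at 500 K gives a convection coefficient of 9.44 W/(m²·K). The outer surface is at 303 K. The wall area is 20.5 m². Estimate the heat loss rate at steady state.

Q ≈ 1230 W

Model the wall as resistances in series:
R_inner film = 1/(h_i·A) = 1/(9.44×20.5) = 0.005167 K/W
R_copper = L/(kA) = 0.0035/(389×20.5) = 4.389×10^-7 K/W
R_cellular glass = L/(kA) = 0.125/(0.0392×20.5) = 0.1556 K/W
R_carbon steel = L/(kA) = 0.002/(40.8×20.5) = 2.391×10^-6 K/W
R_total = 0.1607 K/W
Q = ΔT / R_total = 197 / 0.1607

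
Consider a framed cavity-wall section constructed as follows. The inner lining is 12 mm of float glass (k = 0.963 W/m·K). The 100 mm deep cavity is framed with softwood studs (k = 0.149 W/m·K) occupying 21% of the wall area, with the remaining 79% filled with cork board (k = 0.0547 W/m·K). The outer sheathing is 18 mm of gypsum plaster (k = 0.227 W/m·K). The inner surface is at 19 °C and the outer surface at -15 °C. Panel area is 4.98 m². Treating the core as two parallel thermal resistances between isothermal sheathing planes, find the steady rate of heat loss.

Sheathing layers in series; stud and cavity paths in parallel between them.
R_inner = 0.012/(0.963×4.98) = 0.002502 K/W
R_stud  = 0.1/(0.149×0.21×4.98) = 0.6417 K/W
R_cav   = 0.1/(0.0547×0.79×4.98) = 0.4647 K/W
1/R_core = 1/R_stud + 1/R_cav → R_core = 0.2695 K/W
R_outer = 0.018/(0.227×4.98) = 0.01592 K/W
R_total = 0.2879 K/W
Q = ΔT/R_total = 34/0.2879

Q ≈ 118 W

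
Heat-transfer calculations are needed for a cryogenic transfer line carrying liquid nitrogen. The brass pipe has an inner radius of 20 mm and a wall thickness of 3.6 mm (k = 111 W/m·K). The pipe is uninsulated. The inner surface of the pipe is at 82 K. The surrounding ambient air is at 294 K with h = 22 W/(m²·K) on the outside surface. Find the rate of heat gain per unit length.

q′ ≈ 691 W/m

For a radial system each layer contributes R = ln(r_out/r_in)/(2πkL); films add R = 1/(hA).
R_brass pipe wall = ln(23.6/20)/(2π×111×1) = 2.373×10^-4 K/W
R_outer film = 1/(h_o·2πr_oL) = 1/(22×2π×0.0236×1) = 0.3065 K/W
R_total = 0.3068 K/W
Q = ΔT/R_total = 212/0.3068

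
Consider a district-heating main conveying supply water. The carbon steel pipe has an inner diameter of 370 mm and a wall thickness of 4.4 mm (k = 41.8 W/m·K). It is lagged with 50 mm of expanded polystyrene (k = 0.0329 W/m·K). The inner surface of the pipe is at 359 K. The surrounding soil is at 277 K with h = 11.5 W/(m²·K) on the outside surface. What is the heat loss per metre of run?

q′ ≈ 68.8 W/m

Radial resistances (cylindrical: R_cond = ln(r_o/r_i)/(2πkL), R_conv = 1/(h·2πrL)):
R_carbon steel pipe wall = ln(189.4/185)/(2π×41.8×1) = 8.95×10^-5 K/W
R_expanded polystyrene = ln(239.4/189.4)/(2π×0.0329×1) = 1.133 K/W
R_outer film = 1/(h_o·2πr_oL) = 1/(11.5×2π×0.2394×1) = 0.05781 K/W
R_total = 1.191 K/W
Q = ΔT/R_total = 82/1.191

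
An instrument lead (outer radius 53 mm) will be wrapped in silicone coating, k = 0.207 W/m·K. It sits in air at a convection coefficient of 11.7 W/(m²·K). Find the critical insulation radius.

For a cylinder r_cr = k/h = 0.207/11.7
r_cr = 17.7 mm; since the bare radius (53 mm) is above r_cr, any added insulation will reduce heat loss.

r_cr ≈ 17.7 mm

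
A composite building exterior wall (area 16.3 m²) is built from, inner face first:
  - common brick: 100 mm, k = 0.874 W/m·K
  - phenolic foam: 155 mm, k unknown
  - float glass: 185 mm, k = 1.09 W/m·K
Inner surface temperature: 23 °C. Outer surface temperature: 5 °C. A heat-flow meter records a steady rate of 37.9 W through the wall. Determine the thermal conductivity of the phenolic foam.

Thermal resistances in series:
R_common brick = L/(kA) = 0.1/(0.874×16.3) = 0.007019 K/W
R_float glass = L/(kA) = 0.185/(1.09×16.3) = 0.01041 K/W
Sum of known resistances R_other = 0.01743 K/W
Total R = ΔT/Q = 18/37.9 = 0.4749 K/W
R_phenolic foam = R_total − R_other = 0.4575 K/W
k = L/(R·A) = 0.155/(0.4575×16.3)

k ≈ 0.0208 W/(m·K)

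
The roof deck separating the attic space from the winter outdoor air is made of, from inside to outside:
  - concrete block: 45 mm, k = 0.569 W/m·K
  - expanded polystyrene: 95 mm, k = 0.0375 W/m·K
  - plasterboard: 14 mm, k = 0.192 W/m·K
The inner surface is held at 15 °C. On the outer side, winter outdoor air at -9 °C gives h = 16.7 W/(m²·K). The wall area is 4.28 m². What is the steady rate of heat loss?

Q ≈ 37.4 W

Series thermal resistances:
R_concrete block = L/(kA) = 0.045/(0.569×4.28) = 0.01848 K/W
R_expanded polystyrene = L/(kA) = 0.095/(0.0375×4.28) = 0.5919 K/W
R_plasterboard = L/(kA) = 0.014/(0.192×4.28) = 0.01704 K/W
R_outer film = 1/(h_o·A) = 1/(16.7×4.28) = 0.01399 K/W
R_total = 0.6414 K/W
Q = ΔT / R_total = 24 / 0.6414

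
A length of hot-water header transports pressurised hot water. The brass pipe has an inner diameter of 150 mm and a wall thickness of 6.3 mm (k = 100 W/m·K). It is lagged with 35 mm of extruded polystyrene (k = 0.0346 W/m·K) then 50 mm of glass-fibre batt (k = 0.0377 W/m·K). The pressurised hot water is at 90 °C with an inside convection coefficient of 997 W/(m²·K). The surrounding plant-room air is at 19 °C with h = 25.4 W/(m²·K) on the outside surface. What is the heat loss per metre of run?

q′ ≈ 22.2 W/m

Cylindrical conduction, so R = ln(r₂/r₁)/(2πkL) per layer, in series:
R_inner film = 1/(h_i·2πr₁L) = 1/(997×2π×0.075×1) = 0.002128 K/W
R_brass pipe wall = ln(81.3/75)/(2π×100×1) = 1.284×10^-4 K/W
R_extruded polystyrene = ln(116.3/81.3)/(2π×0.0346×1) = 1.647 K/W
R_glass-fibre batt = ln(166.3/116.3)/(2π×0.0377×1) = 1.51 K/W
R_outer film = 1/(h_o·2πr_oL) = 1/(25.4×2π×0.1663×1) = 0.03768 K/W
R_total = 3.197 K/W
Q = ΔT/R_total = 71/3.197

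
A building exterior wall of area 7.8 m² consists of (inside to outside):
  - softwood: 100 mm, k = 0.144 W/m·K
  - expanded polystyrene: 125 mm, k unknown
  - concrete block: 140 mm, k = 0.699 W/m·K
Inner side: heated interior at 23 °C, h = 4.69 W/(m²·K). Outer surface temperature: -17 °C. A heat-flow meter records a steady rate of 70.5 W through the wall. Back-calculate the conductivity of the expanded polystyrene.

k ≈ 0.0377 W/(m·K)

Using the resistance-network approach (series):
R_inner film = 1/(h_i·A) = 1/(4.69×7.8) = 0.02734 K/W
R_softwood = L/(kA) = 0.1/(0.144×7.8) = 0.08903 K/W
R_concrete block = L/(kA) = 0.14/(0.699×7.8) = 0.02568 K/W
Sum of known resistances R_other = 0.142 K/W
Total R = ΔT/Q = 40/70.5 = 0.5674 K/W
R_expanded polystyrene = R_total − R_other = 0.4253 K/W
k = L/(R·A) = 0.125/(0.4253×7.8)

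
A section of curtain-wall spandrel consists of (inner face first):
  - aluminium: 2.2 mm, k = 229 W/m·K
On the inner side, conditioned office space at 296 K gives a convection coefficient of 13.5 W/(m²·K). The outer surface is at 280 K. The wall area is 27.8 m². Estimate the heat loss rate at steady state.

Q ≈ 6000 W

Series thermal resistances:
R_inner film = 1/(h_i·A) = 1/(13.5×27.8) = 0.002665 K/W
R_aluminium = L/(kA) = 0.0022/(229×27.8) = 3.456×10^-7 K/W
R_total = 0.002665 K/W
Q = ΔT / R_total = 16 / 0.002665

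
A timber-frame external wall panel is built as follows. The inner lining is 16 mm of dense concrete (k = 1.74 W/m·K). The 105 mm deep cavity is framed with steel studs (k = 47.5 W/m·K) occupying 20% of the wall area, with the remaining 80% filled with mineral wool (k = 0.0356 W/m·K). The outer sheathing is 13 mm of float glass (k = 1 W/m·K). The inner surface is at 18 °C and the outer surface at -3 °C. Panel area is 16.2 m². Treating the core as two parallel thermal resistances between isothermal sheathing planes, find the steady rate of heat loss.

Sheathing layers in series; stud and cavity paths in parallel between them.
R_inner = 0.016/(1.74×16.2) = 5.676×10^-4 K/W
R_stud  = 0.105/(47.5×0.2×16.2) = 6.823×10^-4 K/W
R_cav   = 0.105/(0.0356×0.8×16.2) = 0.2276 K/W
1/R_core = 1/R_stud + 1/R_cav → R_core = 6.802×10^-4 K/W
R_outer = 0.013/(1×16.2) = 8.025×10^-4 K/W
R_total = 0.00205 K/W
Q = ΔT/R_total = 21/0.00205

Q ≈ 10200 W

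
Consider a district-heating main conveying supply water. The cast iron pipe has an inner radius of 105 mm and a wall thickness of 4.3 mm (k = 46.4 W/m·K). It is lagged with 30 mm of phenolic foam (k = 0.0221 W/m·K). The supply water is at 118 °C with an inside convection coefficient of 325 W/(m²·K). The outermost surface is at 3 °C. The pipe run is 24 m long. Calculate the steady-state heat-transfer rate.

Q ≈ 1580 W

For a radial system each layer contributes R = ln(r_out/r_in)/(2πkL); films add R = 1/(hA).
R_inner film = 1/(h_i·2πr₁L) = 1/(325×2π×0.105×24) = 1.943×10^-4 K/W
R_cast iron pipe wall = ln(109.3/105)/(2π×46.4×24) = 5.736×10^-6 K/W
R_phenolic foam = ln(139.3/109.3)/(2π×0.0221×24) = 0.07278 K/W
R_total = 0.07298 K/W
Q = ΔT/R_total = 115/0.07298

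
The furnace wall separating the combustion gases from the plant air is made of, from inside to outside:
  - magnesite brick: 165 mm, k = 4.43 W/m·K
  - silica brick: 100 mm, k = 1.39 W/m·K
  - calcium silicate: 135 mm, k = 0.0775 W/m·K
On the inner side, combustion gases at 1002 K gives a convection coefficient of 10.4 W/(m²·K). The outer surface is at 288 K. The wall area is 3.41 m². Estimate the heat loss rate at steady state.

Series thermal resistances:
R_inner film = 1/(h_i·A) = 1/(10.4×3.41) = 0.0282 K/W
R_magnesite brick = L/(kA) = 0.165/(4.43×3.41) = 0.01092 K/W
R_silica brick = L/(kA) = 0.1/(1.39×3.41) = 0.0211 K/W
R_calcium silicate = L/(kA) = 0.135/(0.0775×3.41) = 0.5108 K/W
R_total = 0.571 K/W
Q = ΔT / R_total = 714 / 0.571

Q ≈ 1250 W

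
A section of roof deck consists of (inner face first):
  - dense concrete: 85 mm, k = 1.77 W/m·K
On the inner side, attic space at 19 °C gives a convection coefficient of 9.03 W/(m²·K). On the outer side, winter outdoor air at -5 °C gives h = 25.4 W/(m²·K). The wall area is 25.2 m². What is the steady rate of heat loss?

Q ≈ 3050 W

Using the resistance-network approach (series):
R_inner film = 1/(h_i·A) = 1/(9.03×25.2) = 0.004395 K/W
R_dense concrete = L/(kA) = 0.085/(1.77×25.2) = 0.001906 K/W
R_outer film = 1/(h_o·A) = 1/(25.4×25.2) = 0.001562 K/W
R_total = 0.007862 K/W
Q = ΔT / R_total = 24 / 0.007862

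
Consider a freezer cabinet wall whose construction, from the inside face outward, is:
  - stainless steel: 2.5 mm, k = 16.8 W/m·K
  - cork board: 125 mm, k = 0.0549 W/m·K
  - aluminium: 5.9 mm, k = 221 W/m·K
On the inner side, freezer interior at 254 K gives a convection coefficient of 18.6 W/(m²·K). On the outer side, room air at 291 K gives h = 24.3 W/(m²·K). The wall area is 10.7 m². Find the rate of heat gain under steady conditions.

Q ≈ 167 W

Treating each layer as a thermal resistance in series:
R_inner film = 1/(h_i·A) = 1/(18.6×10.7) = 0.005025 K/W
R_stainless steel = L/(kA) = 0.0025/(16.8×10.7) = 1.391×10^-5 K/W
R_cork board = L/(kA) = 0.125/(0.0549×10.7) = 0.2128 K/W
R_aluminium = L/(kA) = 0.0059/(221×10.7) = 2.495×10^-6 K/W
R_outer film = 1/(h_o·A) = 1/(24.3×10.7) = 0.003846 K/W
R_total = 0.2217 K/W
Q = ΔT / R_total = 37 / 0.2217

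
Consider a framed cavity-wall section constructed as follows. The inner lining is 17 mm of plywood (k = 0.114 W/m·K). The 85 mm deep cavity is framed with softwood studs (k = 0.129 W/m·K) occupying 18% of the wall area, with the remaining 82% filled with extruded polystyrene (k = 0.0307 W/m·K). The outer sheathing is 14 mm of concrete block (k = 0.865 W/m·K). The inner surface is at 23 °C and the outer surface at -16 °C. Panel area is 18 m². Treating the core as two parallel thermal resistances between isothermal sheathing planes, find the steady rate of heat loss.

Q ≈ 365 W

Sheathing layers in series; stud and cavity paths in parallel between them.
R_inner = 0.017/(0.114×18) = 0.008285 K/W
R_stud  = 0.085/(0.129×0.18×18) = 0.2034 K/W
R_cav   = 0.085/(0.0307×0.82×18) = 0.1876 K/W
1/R_core = 1/R_stud + 1/R_cav → R_core = 0.09758 K/W
R_outer = 0.014/(0.865×18) = 8.992×10^-4 K/W
R_total = 0.1068 K/W
Q = ΔT/R_total = 39/0.1068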